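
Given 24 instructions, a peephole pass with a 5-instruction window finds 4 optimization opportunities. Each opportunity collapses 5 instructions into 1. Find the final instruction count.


Each match removes 4 instructions.
Total removed = 4 * 4 = 16
Remaining = 24 - 16 = 8

8


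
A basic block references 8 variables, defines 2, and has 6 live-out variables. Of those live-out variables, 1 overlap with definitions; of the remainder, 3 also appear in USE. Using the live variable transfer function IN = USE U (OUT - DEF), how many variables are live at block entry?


OUT - DEF: 6 - 1 = 5
|IN| = |USE| + |OUT - DEF| - |USE ∩ (OUT - DEF)| = 8 + 5 - 3 = 10

10


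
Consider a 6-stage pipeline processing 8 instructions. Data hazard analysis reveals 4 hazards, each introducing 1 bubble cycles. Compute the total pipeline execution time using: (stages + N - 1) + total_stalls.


Base cycles = 6 + 8 - 1 = 13
Total stalls = 4 * 1 = 4
Total = 13 + 4 = 17

17


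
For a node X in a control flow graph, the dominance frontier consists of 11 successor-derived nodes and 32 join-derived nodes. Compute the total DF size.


DF(X) = direct successor contributions + join point contributions
= 11 + 32 = 43

43


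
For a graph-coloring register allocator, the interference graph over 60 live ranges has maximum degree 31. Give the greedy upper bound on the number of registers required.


Greedy coloring never needs more than (max_degree + 1) colors: when coloring a vertex, at most max_degree neighbors are already colored.
Upper bound = 31 + 1 = 32

32


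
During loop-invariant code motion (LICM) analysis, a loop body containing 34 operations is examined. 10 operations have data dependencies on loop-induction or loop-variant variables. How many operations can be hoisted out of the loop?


Invariant candidates = total - loop-dependent
= 34 - 10 = 24

24


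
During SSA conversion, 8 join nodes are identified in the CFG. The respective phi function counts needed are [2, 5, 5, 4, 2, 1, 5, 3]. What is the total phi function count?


Total phi functions = sum of phi functions at each join node
= 2 + 5 + 5 + 4 + 2 + 1 + 5 + 3 = 27

27


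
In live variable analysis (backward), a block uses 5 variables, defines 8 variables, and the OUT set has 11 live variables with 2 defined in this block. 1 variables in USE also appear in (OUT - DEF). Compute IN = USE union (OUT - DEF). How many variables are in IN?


OUT - DEF: 11 - 2 = 9
|IN| = |USE| + |OUT - DEF| - |USE ∩ (OUT - DEF)| = 5 + 9 - 1 = 13

13


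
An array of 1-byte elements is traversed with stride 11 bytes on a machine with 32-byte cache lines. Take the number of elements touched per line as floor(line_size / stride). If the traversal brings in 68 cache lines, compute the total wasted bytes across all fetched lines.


Elements per line = floor(32 / 11) = 2
Bytes used per line = 2 * 1 = 2
Wasted per line = 32 - 2 = 30
Total wasted = 30 * 68 = 2040

2040


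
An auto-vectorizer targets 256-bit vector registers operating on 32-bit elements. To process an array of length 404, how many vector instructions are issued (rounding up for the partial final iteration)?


Width = 256 / 32 = 8 elements per vector op
Iterations = ceil(404 / 8) = 51

51


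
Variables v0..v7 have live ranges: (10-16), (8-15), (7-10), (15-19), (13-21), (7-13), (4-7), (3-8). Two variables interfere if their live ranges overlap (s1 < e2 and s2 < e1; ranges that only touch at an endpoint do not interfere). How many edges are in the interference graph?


Check all pairs for overlapping intervals.
Two intervals (s1,e1) and (s2,e2) overlap if s1 < e2 and s2 < e1.
v0 (10-16) vs v1..v7: overlaps v1, v3, v4, v5 -> 4
v1 (8-15) vs v2..v7: overlaps v2, v4, v5 -> 3
v2 (7-10) vs v3..v7: overlaps v5, v7 -> 2
v3 (15-19) vs v4..v7: overlaps v4 -> 1
v4 (13-21) vs v5..v7: overlaps none -> 0
v5 (7-13) vs v6..v7: overlaps v7 -> 1
v6 (4-7) vs v7: overlaps v7 -> 1
Total overlapping pairs = 4 + 3 + 2 + 1 + 0 + 1 + 1 = 12

12


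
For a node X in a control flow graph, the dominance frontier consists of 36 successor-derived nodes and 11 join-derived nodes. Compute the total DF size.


DF(X) = direct successor contributions + join point contributions
= 36 + 11 = 47

47


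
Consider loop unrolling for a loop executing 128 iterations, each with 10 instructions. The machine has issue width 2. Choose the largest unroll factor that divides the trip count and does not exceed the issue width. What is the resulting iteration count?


Largest divisor of 128 <= 2 is 2
New iterations = 128 / 2 = 64

64


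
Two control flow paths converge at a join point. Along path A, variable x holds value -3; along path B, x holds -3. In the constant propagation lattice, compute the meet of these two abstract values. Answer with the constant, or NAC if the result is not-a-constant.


Meet operation: if both paths give the same constant, result is that constant; if they differ, result is NAC (not-a-constant).
Path A: -3, Path B: -3 -> equal
Result: constant -> -3

-3


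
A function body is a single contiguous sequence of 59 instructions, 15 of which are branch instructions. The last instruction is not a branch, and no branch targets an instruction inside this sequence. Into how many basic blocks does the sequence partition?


With no in-sequence branch targets, the leaders are the first instruction plus the instruction after each branch.
Number of basic blocks = branches + 1
= 15 + 1 = 16

16


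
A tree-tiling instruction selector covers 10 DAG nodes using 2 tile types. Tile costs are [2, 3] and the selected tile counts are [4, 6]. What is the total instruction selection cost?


Total cost = sum(count_i * cost_i)
= 4*2 + 6*3
= 26

26


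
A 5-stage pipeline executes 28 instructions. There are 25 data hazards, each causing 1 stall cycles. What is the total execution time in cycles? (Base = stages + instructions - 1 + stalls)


Base cycles = 5 + 28 - 1 = 32
Total stalls = 25 * 1 = 25
Total = 32 + 25 = 57

57


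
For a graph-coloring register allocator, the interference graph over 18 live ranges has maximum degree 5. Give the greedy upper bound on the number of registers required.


Greedy coloring never needs more than (max_degree + 1) colors: when coloring a vertex, at most max_degree neighbors are already colored.
Upper bound = 5 + 1 = 6

6


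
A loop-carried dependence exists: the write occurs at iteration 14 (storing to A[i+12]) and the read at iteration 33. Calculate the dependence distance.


Distance = read iteration - write iteration
= 33 - 14 = 19

19


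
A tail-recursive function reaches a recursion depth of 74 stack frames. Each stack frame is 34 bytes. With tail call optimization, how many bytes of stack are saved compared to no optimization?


Without TCO: 74 * 34 = 2516 bytes
With TCO: reuse 1 frame = 34 bytes
Savings = 2516 - 34 = 2482

2482


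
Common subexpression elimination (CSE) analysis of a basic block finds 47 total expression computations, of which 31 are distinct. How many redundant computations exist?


CSE count = total expressions - unique expressions
= 47 - 31 = 16

16


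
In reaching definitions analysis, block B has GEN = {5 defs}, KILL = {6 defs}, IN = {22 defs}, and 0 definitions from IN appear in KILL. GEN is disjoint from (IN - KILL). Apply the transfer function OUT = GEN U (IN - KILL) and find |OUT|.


IN - KILL: 22 - 0 = 22 surviving definitions
OUT = GEN + surviving = 5 + 22 = 27

27


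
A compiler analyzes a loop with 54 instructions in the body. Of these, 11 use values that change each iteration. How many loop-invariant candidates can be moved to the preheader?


Invariant candidates = total - loop-dependent
= 54 - 11 = 43

43


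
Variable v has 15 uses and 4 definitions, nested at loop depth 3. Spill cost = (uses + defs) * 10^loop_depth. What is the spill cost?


uses + defs = 15 + 4 = 19
10^3 = 1000
Spill cost = 19 * 1000 = 19000

19000


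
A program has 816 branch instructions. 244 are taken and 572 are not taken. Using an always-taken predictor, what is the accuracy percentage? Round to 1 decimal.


Predictor: always-taken
Correct predictions = 244
Accuracy = 244 / 816 * 100 = 29.9%

29.9


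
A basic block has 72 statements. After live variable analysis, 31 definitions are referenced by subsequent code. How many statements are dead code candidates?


Dead code = total statements - live definitions
= 72 - 31 = 41

41


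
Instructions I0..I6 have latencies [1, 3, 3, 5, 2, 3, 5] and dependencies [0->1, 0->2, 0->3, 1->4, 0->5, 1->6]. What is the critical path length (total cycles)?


Compute longest path through dependency graph: dist(Ik) = max over predecessors of dist + latency(Ik).
dist(I0) = latency 1 = 1
dist(I1) = dist(I0) + 3 = 1 + 3 = 4
dist(I2) = dist(I0) + 3 = 1 + 3 = 4
dist(I3) = dist(I0) + 5 = 1 + 5 = 6
dist(I4) = dist(I1) + 2 = 4 + 2 = 6
dist(I5) = dist(I0) + 3 = 1 + 3 = 4
dist(I6) = dist(I1) + 5 = 4 + 5 = 9
Critical path = max dist = 9

9


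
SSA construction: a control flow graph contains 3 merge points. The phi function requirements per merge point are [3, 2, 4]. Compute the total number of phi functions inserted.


Total phi functions = sum of phi functions at each join node
= 3 + 2 + 4 = 9

9


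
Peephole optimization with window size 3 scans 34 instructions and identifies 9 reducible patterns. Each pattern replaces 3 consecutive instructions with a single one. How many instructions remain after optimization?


Each match removes 2 instructions.
Total removed = 9 * 2 = 18
Remaining = 34 - 18 = 16

16


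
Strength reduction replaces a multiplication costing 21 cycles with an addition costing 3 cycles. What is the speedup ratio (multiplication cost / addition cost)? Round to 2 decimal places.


Ratio = mult_cost / add_cost = 21 / 3 = 7.0

7.0


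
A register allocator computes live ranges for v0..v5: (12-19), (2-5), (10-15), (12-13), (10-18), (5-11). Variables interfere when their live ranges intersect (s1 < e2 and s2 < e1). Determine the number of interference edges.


Check all pairs for overlapping intervals.
Two intervals (s1,e1) and (s2,e2) overlap if s1 < e2 and s2 < e1.
v0 (12-19) vs v1..v5: overlaps v2, v3, v4 -> 3
v1 (2-5) vs v2..v5: overlaps none -> 0
v2 (10-15) vs v3..v5: overlaps v3, v4, v5 -> 3
v3 (12-13) vs v4..v5: overlaps v4 -> 1
v4 (10-18) vs v5: overlaps v5 -> 1
Total overlapping pairs = 3 + 0 + 3 + 1 + 1 = 8

8


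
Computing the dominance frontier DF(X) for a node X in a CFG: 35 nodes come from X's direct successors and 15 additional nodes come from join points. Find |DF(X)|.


DF(X) = direct successor contributions + join point contributions
= 35 + 15 = 50

50


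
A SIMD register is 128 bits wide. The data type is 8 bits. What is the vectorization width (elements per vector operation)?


Width = SIMD bits / data type bits
= 128 / 8 = 16

16


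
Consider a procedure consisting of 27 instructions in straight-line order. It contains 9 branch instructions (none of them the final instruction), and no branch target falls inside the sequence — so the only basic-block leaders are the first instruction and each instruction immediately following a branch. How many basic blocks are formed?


With no in-sequence branch targets, the leaders are the first instruction plus the instruction after each branch.
Number of basic blocks = branches + 1
= 9 + 1 = 10

10


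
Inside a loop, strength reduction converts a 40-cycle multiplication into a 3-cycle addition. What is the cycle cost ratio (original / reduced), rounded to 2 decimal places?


Ratio = mult_cost / add_cost = 40 / 3 = 13.33

13.33


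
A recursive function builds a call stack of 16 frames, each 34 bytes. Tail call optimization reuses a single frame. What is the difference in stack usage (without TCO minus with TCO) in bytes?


Without TCO: 16 * 34 = 544 bytes
With TCO: reuse 1 frame = 34 bytes
Savings = 544 - 34 = 510

510


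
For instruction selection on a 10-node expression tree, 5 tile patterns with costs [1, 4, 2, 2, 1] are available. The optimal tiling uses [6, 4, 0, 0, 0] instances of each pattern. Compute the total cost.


Total cost = sum(count_i * cost_i)
= 6*1 + 4*4 + 0*2 + 0*2 + 0*1
= 22

22


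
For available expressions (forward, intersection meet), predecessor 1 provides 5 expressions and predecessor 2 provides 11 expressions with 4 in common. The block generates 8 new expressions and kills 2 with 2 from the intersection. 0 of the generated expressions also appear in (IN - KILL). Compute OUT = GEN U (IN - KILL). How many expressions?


IN = intersection of predecessors = 4
IN - KILL = 4 - 2 = 2
|OUT| = |GEN| + |IN - KILL| - |GEN ∩ (IN - KILL)| = 8 + 2 - 0 = 10

10


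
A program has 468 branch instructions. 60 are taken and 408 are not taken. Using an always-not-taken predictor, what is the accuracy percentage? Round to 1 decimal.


Predictor: always-not-taken
Correct predictions = 408
Accuracy = 408 / 468 * 100 = 87.2%

87.2


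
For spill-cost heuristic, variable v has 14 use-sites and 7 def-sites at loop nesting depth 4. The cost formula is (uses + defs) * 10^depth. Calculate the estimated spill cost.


uses + defs = 14 + 7 = 21
10^4 = 10000
Spill cost = 21 * 10000 = 210000

210000


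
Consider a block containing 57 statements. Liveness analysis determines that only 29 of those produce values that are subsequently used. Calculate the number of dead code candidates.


Dead code = total statements - live definitions
= 57 - 29 = 28

28


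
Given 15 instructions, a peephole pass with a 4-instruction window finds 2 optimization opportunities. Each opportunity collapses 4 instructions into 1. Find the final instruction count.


Each match removes 3 instructions.
Total removed = 2 * 3 = 6
Remaining = 15 - 6 = 9

9


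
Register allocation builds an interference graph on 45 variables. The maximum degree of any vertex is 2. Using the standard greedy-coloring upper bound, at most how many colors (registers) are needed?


Greedy coloring never needs more than (max_degree + 1) colors: when coloring a vertex, at most max_degree neighbors are already colored.
Upper bound = 2 + 1 = 3

3


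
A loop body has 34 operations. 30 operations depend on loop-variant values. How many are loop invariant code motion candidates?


Invariant candidates = total - loop-dependent
= 34 - 30 = 4

4


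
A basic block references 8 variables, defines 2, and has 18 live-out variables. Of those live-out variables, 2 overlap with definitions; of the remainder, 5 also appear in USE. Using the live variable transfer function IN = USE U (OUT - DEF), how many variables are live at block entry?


OUT - DEF: 18 - 2 = 16
|IN| = |USE| + |OUT - DEF| - |USE ∩ (OUT - DEF)| = 8 + 16 - 5 = 19

19


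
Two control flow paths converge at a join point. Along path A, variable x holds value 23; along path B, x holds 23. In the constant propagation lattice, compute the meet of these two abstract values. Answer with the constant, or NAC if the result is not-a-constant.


Meet operation: if both paths give the same constant, result is that constant; if they differ, result is NAC (not-a-constant).
Path A: 23, Path B: 23 -> equal
Result: constant -> 23

23


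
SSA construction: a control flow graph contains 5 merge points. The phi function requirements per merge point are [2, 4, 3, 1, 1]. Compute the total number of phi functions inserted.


Total phi functions = sum of phi functions at each join node
= 2 + 4 + 3 + 1 + 1 = 11

11


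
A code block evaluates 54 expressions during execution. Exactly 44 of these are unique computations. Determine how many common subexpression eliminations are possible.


CSE count = total expressions - unique expressions
= 54 - 44 = 10

10


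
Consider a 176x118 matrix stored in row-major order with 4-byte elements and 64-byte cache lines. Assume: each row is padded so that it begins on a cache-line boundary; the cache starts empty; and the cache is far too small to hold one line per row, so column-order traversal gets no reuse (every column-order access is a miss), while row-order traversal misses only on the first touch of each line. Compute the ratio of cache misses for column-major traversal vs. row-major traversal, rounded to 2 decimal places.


Each row occupies 118 * 4 = 472 bytes and starts on a line boundary, so it spans ceil(472 / 64) = 8 cache lines.
Row-major traversal misses (one per line touched): 176 * ceil(118 * 4 / 64) = 1408
Column-major traversal misses (no reuse, every access misses): 176 * 118 = 20768
Ratio = 20768 / 1408 = 14.75

14.75


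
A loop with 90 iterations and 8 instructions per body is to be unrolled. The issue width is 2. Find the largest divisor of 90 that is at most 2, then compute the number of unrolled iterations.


Largest divisor of 90 <= 2 is 2
New iterations = 90 / 2 = 45

45


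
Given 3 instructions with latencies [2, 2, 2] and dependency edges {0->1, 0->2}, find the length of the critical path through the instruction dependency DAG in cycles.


Compute longest path through dependency graph: dist(Ik) = max over predecessors of dist + latency(Ik).
dist(I0) = latency 2 = 2
dist(I1) = dist(I0) + 2 = 2 + 2 = 4
dist(I2) = dist(I0) + 2 = 2 + 2 = 4
Critical path = max dist = 4

4


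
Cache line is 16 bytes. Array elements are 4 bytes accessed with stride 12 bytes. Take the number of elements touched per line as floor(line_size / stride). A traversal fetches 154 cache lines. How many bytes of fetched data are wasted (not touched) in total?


Elements per line = floor(16 / 12) = 1
Bytes used per line = 1 * 4 = 4
Wasted per line = 16 - 4 = 12
Total wasted = 12 * 154 = 1848

1848


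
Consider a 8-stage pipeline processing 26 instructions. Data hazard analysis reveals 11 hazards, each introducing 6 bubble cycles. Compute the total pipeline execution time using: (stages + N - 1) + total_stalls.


Base cycles = 8 + 26 - 1 = 33
Total stalls = 11 * 6 = 66
Total = 33 + 66 = 99

99


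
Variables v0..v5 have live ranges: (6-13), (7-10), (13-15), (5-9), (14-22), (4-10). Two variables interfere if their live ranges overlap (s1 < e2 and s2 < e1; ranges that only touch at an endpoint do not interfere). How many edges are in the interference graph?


Check all pairs for overlapping intervals.
Two intervals (s1,e1) and (s2,e2) overlap if s1 < e2 and s2 < e1.
v0 (6-13) vs v1..v5: overlaps v1, v3, v5 -> 3
v1 (7-10) vs v2..v5: overlaps v3, v5 -> 2
v2 (13-15) vs v3..v5: overlaps v4 -> 1
v3 (5-9) vs v4..v5: overlaps v5 -> 1
v4 (14-22) vs v5: overlaps none -> 0
Total overlapping pairs = 3 + 2 + 1 + 1 + 0 = 7

7


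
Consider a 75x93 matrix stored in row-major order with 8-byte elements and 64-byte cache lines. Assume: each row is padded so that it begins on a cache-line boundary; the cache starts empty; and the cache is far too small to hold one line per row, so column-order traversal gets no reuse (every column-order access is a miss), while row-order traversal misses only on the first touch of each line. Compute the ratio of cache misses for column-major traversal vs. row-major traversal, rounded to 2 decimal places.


Each row occupies 93 * 8 = 744 bytes and starts on a line boundary, so it spans ceil(744 / 64) = 12 cache lines.
Row-major traversal misses (one per line touched): 75 * ceil(93 * 8 / 64) = 900
Column-major traversal misses (no reuse, every access misses): 75 * 93 = 6975
Ratio = 6975 / 900 = 7.75

7.75


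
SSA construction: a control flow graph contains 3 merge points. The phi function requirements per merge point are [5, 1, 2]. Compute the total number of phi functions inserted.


Total phi functions = sum of phi functions at each join node
= 5 + 1 + 2 = 8

8


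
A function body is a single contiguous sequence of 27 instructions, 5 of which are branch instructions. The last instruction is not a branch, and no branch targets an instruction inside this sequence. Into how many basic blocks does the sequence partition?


With no in-sequence branch targets, the leaders are the first instruction plus the instruction after each branch.
Number of basic blocks = branches + 1
= 5 + 1 = 6

6


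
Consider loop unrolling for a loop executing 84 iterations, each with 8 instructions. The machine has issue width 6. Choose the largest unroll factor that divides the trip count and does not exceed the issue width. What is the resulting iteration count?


Largest divisor of 84 <= 6 is 6
New iterations = 84 / 6 = 14

14


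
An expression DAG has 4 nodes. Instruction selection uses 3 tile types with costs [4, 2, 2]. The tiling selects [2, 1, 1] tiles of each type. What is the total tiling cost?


Total cost = sum(count_i * cost_i)
= 2*4 + 1*2 + 1*2
= 12

12


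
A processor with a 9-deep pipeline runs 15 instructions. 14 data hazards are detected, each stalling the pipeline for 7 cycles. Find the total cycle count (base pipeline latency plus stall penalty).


Base cycles = 9 + 15 - 1 = 23
Total stalls = 14 * 7 = 98
Total = 23 + 98 = 121

121


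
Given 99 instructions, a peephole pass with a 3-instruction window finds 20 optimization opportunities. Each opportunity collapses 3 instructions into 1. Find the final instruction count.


Each match removes 2 instructions.
Total removed = 20 * 2 = 40
Remaining = 99 - 40 = 59

59


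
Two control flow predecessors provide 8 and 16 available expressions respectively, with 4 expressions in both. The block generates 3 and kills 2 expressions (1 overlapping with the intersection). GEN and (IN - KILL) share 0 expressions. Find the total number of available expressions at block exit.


IN = intersection of predecessors = 4
IN - KILL = 4 - 1 = 3
|OUT| = |GEN| + |IN - KILL| - |GEN ∩ (IN - KILL)| = 3 + 3 - 0 = 6

6


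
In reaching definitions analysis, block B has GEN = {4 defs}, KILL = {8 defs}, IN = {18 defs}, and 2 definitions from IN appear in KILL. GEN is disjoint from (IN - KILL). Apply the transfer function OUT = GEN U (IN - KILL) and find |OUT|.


IN - KILL: 18 - 2 = 16 surviving definitions
OUT = GEN + surviving = 4 + 16 = 20

20


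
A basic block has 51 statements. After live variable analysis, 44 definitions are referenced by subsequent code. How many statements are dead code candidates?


Dead code = total statements - live definitions
= 51 - 44 = 7

7


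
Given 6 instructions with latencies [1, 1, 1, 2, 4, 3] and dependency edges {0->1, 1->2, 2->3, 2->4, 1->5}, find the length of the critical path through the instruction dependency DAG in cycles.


Compute longest path through dependency graph: dist(Ik) = max over predecessors of dist + latency(Ik).
dist(I0) = latency 1 = 1
dist(I1) = dist(I0) + 1 = 1 + 1 = 2
dist(I2) = dist(I1) + 1 = 2 + 1 = 3
dist(I3) = dist(I2) + 2 = 3 + 2 = 5
dist(I4) = dist(I2) + 4 = 3 + 4 = 7
dist(I5) = dist(I1) + 3 = 2 + 3 = 5
Critical path = max dist = 7

7


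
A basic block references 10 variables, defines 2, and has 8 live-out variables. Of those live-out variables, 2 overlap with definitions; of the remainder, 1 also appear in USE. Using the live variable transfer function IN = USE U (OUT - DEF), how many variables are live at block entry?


OUT - DEF: 8 - 2 = 6
|IN| = |USE| + |OUT - DEF| - |USE ∩ (OUT - DEF)| = 10 + 6 - 1 = 15

15


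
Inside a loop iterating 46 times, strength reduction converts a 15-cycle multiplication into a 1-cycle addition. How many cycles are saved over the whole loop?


Per-iteration saving = 15 - 1 = 14
Total saved = 46 * 14 = 644

644


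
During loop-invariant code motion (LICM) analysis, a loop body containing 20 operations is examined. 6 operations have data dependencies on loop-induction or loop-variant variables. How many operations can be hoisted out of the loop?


Invariant candidates = total - loop-dependent
= 20 - 6 = 14

14


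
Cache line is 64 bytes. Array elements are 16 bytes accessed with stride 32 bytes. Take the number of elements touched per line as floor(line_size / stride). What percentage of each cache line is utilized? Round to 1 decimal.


Elements per cache line = floor(64 / 32) = 2
Bytes used = 2 * 16 = 32
Utilization = 32 / 64 * 100 = 50.0%

50.0


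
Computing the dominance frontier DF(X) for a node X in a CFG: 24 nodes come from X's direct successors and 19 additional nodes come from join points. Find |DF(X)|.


DF(X) = direct successor contributions + join point contributions
= 24 + 19 = 43

43


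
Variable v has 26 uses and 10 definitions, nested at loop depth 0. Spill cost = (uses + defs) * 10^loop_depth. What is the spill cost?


uses + defs = 26 + 10 = 36
10^0 = 1
Spill cost = 36 * 1 = 36

36


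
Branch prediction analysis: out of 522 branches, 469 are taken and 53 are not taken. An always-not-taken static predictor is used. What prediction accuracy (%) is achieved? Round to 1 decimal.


Predictor: always-not-taken
Correct predictions = 53
Accuracy = 53 / 522 * 100 = 10.2%

10.2


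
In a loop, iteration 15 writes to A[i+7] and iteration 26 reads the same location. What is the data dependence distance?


Distance = read iteration - write iteration
= 26 - 15 = 11

11


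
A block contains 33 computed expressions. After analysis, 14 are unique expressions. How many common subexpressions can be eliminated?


CSE count = total expressions - unique expressions
= 33 - 14 = 19

19


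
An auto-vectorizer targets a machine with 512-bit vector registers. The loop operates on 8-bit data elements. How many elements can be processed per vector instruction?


Width = SIMD bits / data type bits
= 512 / 8 = 64

64


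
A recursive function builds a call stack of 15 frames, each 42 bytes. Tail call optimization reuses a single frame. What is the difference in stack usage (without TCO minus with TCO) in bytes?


Without TCO: 15 * 42 = 630 bytes
With TCO: reuse 1 frame = 42 bytes
Savings = 630 - 42 = 588

588


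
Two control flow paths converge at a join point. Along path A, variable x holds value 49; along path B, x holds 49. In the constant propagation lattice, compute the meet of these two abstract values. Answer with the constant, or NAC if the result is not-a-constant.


Meet operation: if both paths give the same constant, result is that constant; if they differ, result is NAC (not-a-constant).
Path A: 49, Path B: 49 -> equal
Result: constant -> 49

49


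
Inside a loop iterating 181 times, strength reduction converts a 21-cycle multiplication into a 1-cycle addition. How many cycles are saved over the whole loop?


Per-iteration saving = 21 - 1 = 20
Total saved = 181 * 20 = 3620

3620


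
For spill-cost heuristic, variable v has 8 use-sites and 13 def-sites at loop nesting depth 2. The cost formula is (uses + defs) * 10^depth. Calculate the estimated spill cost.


uses + defs = 8 + 13 = 21
10^2 = 100
Spill cost = 21 * 100 = 2100

2100


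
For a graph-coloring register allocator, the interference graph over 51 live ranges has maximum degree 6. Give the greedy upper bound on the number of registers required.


Greedy coloring never needs more than (max_degree + 1) colors: when coloring a vertex, at most max_degree neighbors are already colored.
Upper bound = 6 + 1 = 7

7


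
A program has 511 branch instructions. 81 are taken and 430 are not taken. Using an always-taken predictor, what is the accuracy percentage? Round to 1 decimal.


Predictor: always-taken
Correct predictions = 81
Accuracy = 81 / 511 * 100 = 15.9%

15.9


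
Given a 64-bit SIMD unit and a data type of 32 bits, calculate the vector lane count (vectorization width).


Width = SIMD bits / data type bits
= 64 / 32 = 2

2


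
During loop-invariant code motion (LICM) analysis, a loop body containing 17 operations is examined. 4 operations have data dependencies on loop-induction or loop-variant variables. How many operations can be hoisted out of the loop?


Invariant candidates = total - loop-dependent
= 17 - 4 = 13

13


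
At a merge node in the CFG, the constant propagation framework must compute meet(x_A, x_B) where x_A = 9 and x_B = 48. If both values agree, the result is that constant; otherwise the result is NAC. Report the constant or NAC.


Meet operation: if both paths give the same constant, result is that constant; if they differ, result is NAC (not-a-constant).
Path A: 9, Path B: 48 -> differ
Result: not-a-constant -> NAC

NAC


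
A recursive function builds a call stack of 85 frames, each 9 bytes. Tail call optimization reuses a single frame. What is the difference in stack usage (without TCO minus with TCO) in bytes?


Without TCO: 85 * 9 = 765 bytes
With TCO: reuse 1 frame = 9 bytes
Savings = 765 - 9 = 756

756


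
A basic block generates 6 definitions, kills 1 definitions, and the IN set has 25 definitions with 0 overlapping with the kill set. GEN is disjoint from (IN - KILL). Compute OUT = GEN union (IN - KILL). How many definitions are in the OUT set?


IN - KILL: 25 - 0 = 25 surviving definitions
OUT = GEN + surviving = 6 + 25 = 31

31


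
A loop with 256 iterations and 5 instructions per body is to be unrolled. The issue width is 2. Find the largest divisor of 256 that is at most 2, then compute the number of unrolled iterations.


Largest divisor of 256 <= 2 is 2
New iterations = 256 / 2 = 128

128


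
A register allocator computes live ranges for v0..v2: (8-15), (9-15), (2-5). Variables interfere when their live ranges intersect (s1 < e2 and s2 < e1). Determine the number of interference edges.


Check all pairs for overlapping intervals.
Two intervals (s1,e1) and (s2,e2) overlap if s1 < e2 and s2 < e1.
v0 (8-15) vs v1..v2: overlaps v1 -> 1
v1 (9-15) vs v2: overlaps none -> 0
Total overlapping pairs = 1 + 0 = 1

1


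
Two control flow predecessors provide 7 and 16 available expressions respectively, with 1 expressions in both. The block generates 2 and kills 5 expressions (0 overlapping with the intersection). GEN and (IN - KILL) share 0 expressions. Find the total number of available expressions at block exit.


IN = intersection of predecessors = 1
IN - KILL = 1 - 0 = 1
|OUT| = |GEN| + |IN - KILL| - |GEN ∩ (IN - KILL)| = 2 + 1 - 0 = 3

3


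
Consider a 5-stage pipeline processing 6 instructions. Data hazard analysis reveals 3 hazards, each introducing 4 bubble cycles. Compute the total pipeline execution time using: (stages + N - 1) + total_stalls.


Base cycles = 5 + 6 - 1 = 10
Total stalls = 3 * 4 = 12
Total = 10 + 12 = 22

22


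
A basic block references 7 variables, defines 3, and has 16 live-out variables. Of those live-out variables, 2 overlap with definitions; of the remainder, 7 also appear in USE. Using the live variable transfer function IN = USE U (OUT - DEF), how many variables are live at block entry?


OUT - DEF: 16 - 2 = 14
|IN| = |USE| + |OUT - DEF| - |USE ∩ (OUT - DEF)| = 7 + 14 - 7 = 14

14


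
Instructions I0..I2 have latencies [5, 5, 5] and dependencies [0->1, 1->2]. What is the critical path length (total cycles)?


Compute longest path through dependency graph: dist(Ik) = max over predecessors of dist + latency(Ik).
dist(I0) = latency 5 = 5
dist(I1) = dist(I0) + 5 = 5 + 5 = 10
dist(I2) = dist(I1) + 5 = 10 + 5 = 15
Critical path = max dist = 15

15


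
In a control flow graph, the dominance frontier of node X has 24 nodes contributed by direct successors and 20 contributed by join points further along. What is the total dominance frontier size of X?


DF(X) = direct successor contributions + join point contributions
= 24 + 20 = 44

44


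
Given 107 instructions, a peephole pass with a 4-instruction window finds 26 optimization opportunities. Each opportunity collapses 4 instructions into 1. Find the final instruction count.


Each match removes 3 instructions.
Total removed = 26 * 3 = 78
Remaining = 107 - 78 = 29

29


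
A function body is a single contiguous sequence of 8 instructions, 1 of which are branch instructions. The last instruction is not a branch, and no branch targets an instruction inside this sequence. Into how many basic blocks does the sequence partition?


With no in-sequence branch targets, the leaders are the first instruction plus the instruction after each branch.
Number of basic blocks = branches + 1
= 1 + 1 = 2

2


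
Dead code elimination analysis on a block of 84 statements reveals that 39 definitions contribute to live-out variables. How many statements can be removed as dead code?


Dead code = total statements - live definitions
= 84 - 39 = 45

45


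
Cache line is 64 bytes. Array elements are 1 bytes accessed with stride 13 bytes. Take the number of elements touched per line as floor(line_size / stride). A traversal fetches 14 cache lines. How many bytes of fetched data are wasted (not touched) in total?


Elements per line = floor(64 / 13) = 4
Bytes used per line = 4 * 1 = 4
Wasted per line = 64 - 4 = 60
Total wasted = 60 * 14 = 840

840


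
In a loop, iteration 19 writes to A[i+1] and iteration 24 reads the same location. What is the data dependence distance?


Distance = read iteration - write iteration
= 24 - 19 = 5

5


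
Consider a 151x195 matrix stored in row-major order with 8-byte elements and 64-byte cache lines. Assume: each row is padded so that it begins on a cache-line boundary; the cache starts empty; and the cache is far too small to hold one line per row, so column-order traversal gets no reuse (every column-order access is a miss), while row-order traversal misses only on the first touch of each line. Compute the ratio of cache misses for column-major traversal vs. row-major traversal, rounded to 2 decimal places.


Each row occupies 195 * 8 = 1560 bytes and starts on a line boundary, so it spans ceil(1560 / 64) = 25 cache lines.
Row-major traversal misses (one per line touched): 151 * ceil(195 * 8 / 64) = 3775
Column-major traversal misses (no reuse, every access misses): 151 * 195 = 29445
Ratio = 29445 / 3775 = 7.8

7.8


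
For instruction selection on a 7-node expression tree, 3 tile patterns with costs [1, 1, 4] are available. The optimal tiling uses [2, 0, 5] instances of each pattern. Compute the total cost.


Total cost = sum(count_i * cost_i)
= 2*1 + 0*1 + 5*4
= 22

22


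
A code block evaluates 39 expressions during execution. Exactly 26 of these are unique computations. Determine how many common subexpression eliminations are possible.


CSE count = total expressions - unique expressions
= 39 - 26 = 13

13


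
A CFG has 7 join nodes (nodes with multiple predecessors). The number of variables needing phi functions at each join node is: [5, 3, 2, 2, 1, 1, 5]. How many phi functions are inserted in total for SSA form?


Total phi functions = sum of phi functions at each join node
= 5 + 3 + 2 + 2 + 1 + 1 + 5 = 19

19


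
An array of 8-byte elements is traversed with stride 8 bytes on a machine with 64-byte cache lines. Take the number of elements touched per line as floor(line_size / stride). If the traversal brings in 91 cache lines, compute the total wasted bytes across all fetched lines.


Elements per line = floor(64 / 8) = 8
Bytes used per line = 8 * 8 = 64
Wasted per line = 64 - 64 = 0
Total wasted = 0 * 91 = 0

0


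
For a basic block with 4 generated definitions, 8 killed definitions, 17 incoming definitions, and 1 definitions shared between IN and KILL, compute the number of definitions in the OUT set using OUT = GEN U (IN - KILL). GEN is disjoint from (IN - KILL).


IN - KILL: 17 - 1 = 16 surviving definitions
OUT = GEN + surviving = 4 + 16 = 20

20


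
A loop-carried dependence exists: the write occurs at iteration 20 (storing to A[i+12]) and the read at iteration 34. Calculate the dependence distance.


Distance = read iteration - write iteration
= 34 - 20 = 14

14


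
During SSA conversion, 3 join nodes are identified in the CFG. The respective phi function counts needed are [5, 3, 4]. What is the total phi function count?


Total phi functions = sum of phi functions at each join node
= 5 + 3 + 4 = 12

12


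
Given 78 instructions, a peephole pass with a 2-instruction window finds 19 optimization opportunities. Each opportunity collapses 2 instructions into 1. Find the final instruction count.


Each match removes 1 instructions.
Total removed = 19 * 1 = 19
Remaining = 78 - 19 = 59

59


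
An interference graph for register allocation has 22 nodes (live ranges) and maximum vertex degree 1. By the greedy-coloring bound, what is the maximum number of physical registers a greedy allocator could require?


Greedy coloring never needs more than (max_degree + 1) colors: when coloring a vertex, at most max_degree neighbors are already colored.
Upper bound = 1 + 1 = 2

2


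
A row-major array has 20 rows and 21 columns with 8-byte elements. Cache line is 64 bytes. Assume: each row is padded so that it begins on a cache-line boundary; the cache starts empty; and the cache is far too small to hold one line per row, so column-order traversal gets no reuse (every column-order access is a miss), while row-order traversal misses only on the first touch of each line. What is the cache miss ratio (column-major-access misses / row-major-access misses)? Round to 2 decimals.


Each row occupies 21 * 8 = 168 bytes and starts on a line boundary, so it spans ceil(168 / 64) = 3 cache lines.
Row-major traversal misses (one per line touched): 20 * ceil(21 * 8 / 64) = 60
Column-major traversal misses (no reuse, every access misses): 20 * 21 = 420
Ratio = 420 / 60 = 7.0

7.0


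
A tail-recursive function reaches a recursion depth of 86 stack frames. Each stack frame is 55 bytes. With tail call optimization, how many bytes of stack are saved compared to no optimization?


Without TCO: 86 * 55 = 4730 bytes
With TCO: reuse 1 frame = 55 bytes
Savings = 4730 - 55 = 4675

4675


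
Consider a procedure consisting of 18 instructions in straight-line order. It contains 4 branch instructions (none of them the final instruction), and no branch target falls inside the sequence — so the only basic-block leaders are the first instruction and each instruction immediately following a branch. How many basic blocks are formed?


With no in-sequence branch targets, the leaders are the first instruction plus the instruction after each branch.
Number of basic blocks = branches + 1
= 4 + 1 = 5

5


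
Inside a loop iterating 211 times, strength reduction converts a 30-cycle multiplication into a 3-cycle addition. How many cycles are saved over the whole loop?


Per-iteration saving = 30 - 3 = 27
Total saved = 211 * 27 = 5697

5697


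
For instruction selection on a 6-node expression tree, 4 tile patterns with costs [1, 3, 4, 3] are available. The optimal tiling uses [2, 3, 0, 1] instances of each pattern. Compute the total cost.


Total cost = sum(count_i * cost_i)
= 2*1 + 3*3 + 0*4 + 1*3
= 14

14


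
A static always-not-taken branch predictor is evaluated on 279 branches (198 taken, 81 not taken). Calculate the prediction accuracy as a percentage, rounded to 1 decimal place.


Predictor: always-not-taken
Correct predictions = 81
Accuracy = 81 / 279 * 100 = 29.0%

29.0


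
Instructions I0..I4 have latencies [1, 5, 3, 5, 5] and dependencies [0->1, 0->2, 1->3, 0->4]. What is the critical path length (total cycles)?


Compute longest path through dependency graph: dist(Ik) = max over predecessors of dist + latency(Ik).
dist(I0) = latency 1 = 1
dist(I1) = dist(I0) + 5 = 1 + 5 = 6
dist(I2) = dist(I0) + 3 = 1 + 3 = 4
dist(I3) = dist(I1) + 5 = 6 + 5 = 11
dist(I4) = dist(I0) + 5 = 1 + 5 = 6
Critical path = max dist = 11

11


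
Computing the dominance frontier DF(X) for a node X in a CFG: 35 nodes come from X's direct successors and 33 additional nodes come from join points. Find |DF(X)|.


DF(X) = direct successor contributions + join point contributions
= 35 + 33 = 68

68


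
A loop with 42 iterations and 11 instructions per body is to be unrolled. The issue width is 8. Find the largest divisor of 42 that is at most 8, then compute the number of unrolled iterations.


Largest divisor of 42 <= 8 is 7
New iterations = 42 / 7 = 6

6
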